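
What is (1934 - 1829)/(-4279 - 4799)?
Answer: -35/3026 ≈ -0.011566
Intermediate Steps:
(1934 - 1829)/(-4279 - 4799) = 105/(-9078) = 105*(-1/9078) = -35/3026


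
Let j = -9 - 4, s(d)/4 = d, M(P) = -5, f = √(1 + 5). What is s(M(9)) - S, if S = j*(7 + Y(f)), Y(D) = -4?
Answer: 19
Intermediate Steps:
f = √6 ≈ 2.4495
s(d) = 4*d
j = -13
S = -39 (S = -13*(7 - 4) = -13*3 = -39)
s(M(9)) - S = 4*(-5) - 1*(-39) = -20 + 39 = 19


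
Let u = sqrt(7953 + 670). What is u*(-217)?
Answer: -217*sqrt(8623) ≈ -20151.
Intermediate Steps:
u = sqrt(8623) ≈ 92.860
u*(-217) = sqrt(8623)*(-217) = -217*sqrt(8623)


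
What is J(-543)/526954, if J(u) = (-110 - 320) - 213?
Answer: -643/526954 ≈ -0.0012202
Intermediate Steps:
J(u) = -643 (J(u) = -430 - 213 = -643)
J(-543)/526954 = -643/526954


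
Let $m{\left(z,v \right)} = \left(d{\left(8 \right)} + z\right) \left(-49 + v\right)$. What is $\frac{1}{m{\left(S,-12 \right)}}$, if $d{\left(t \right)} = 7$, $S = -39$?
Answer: $\frac{1}{1952} \approx 0.0005123$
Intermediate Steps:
$m{\left(z,v \right)} = \left(-49 + v\right) \left(7 + z\right)$ ($m{\left(z,v \right)} = \left(7 + z\right) \left(-49 + v\right) = \left(-49 + v\right) \left(7 + z\right)$)
$\frac{1}{m{\left(S,-12 \right)}} = \frac{1}{-343 - -1911 + 7 \left(-12\right) - -468} = \frac{1}{-343 + 1911 - 84 + 468} = \frac{1}{1952}$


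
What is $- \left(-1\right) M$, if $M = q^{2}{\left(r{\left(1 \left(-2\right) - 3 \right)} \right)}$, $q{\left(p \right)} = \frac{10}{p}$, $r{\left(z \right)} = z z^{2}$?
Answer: $\frac{4}{625} \approx 0.0064$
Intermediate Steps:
$r{\left(z \right)} = z^{3}$
$M = \frac{4}{625}$ ($M = \left(\frac{10}{\left(1 \left(-2\right) - 3\right)^{3}}\right)^{2} = \left(\frac{10}{\left(-2 - 3\right)^{3}}\right)^{2} = \left(\frac{10}{\left(-5\right)^{3}}\right)^{2} = \left(\frac{10}{-125}\right)^{2} = \left(10 \left(- \frac{1}{125}\right)\right)^{2} = \left(- \frac{2}{25}\right)^{2} = \frac{4}{625} \approx 0.0064$)
$- \left(-1\right) M = - \frac{\left(-1\right) 4}{625} = \left(-1\right) \left(- \frac{4}{625}\right) = \frac{4}{625}$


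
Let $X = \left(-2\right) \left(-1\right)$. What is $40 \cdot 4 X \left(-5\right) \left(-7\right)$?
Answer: $11200$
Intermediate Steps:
$X = 2$
$40 \cdot 4 X \left(-5\right) \left(-7\right) = 40 \cdot 4 \cdot 2 \left(-5\right) \left(-7\right) = 40 \cdot 8 \left(-5\right) \left(-7\right) = 40 \left(-40\right) \left(-7\right) = \left(-1600\right) \left(-7\right) = 11200$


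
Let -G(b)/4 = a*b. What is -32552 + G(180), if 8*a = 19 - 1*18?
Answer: -32642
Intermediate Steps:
a = ⅛ (a = (19 - 1*18)/8 = (19 - 18)/8 = (⅛)*1 = ⅛ ≈ 0.12500)
G(b) = -b/2
-32552 + G(180) = -32552 - ½*180 = -32552 - 90 = -32642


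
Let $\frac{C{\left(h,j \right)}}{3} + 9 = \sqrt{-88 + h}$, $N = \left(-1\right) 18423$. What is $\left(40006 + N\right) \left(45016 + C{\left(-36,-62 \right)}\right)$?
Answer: $970997587 + 129498 i \sqrt{31} \approx 9.71 \cdot 10^{8} + 7.2101 \cdot 10^{5} i$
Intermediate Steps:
$N = -18423$
$C{\left(h,j \right)} = -27 + 3 \sqrt{-88 + h}$
$\left(40006 + N\right) \left(45016 + C{\left(-36,-62 \right)}\right) = \left(40006 - 18423\right) \left(45016 - \left(27 - 3 \sqrt{-88 - 36}\right)\right) = 21583 \left(45016 - \left(27 - 3 \sqrt{-124}\right)\right) = 21583 \left(45016 - \left(27 - 3 \cdot 2 i \sqrt{31}\right)\right) = 21583 \left(45016 - \left(27 - 6 i \sqrt{31}\right)\right) = 21583 \left(44989 + 6 i \sqrt{31}\right) = 970997587 + 129498 i \sqrt{31}$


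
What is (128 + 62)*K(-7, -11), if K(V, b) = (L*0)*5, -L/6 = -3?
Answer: 0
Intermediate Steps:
L = 18 (L = -6*(-3) = 18)
K(V, b) = 0 (K(V, b) = (18*0)*5 = 0*5 = 0)
(128 + 62)*K(-7, -11) = (128 + 62)*0 = 190*0 = 0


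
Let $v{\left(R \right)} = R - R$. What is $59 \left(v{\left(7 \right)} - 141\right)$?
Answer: $-8319$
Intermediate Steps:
$v{\left(R \right)} = 0$
$59 \left(v{\left(7 \right)} - 141\right) = 59 \left(0 - 141\right) = 59 \left(-141\right) = -8319$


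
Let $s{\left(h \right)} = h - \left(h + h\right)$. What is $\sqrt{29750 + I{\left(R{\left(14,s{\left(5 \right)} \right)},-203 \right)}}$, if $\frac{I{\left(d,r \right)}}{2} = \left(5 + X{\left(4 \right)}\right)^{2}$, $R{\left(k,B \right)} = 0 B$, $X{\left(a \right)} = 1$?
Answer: $\sqrt{29822} \approx 172.69$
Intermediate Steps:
$s{\left(h \right)} = - h$ ($s{\left(h \right)} = h - 2 h = - h$)
$R{\left(k,B \right)} = 0$
$I{\left(d,r \right)} = 72$ ($I{\left(d,r \right)} = 2 \left(5 + 1\right)^{2} = 2 \cdot 6^{2} = 2 \cdot 36 = 72$)
$\sqrt{29750 + I{\left(R{\left(14,s{\left(5 \right)} \right)},-203 \right)}} = \sqrt{29750 + 72} = \sqrt{29822}$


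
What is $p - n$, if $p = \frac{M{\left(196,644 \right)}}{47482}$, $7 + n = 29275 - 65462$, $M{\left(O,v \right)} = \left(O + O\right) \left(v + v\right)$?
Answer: $\frac{859534202}{23741} \approx 36205.0$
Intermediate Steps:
$M{\left(O,v \right)} = 4 O v$ ($M{\left(O,v \right)} = 2 O 2 v = 4 O v$)
$n = -36194$ ($n = -7 + \left(29275 - 65462\right) = -7 - 36187 = -36194$)
$p = \frac{252448}{23741}$ ($p = \frac{4 \cdot 196 \cdot 644}{47482} = 504896 \cdot \frac{1}{47482} = \frac{252448}{23741} \approx 10.633$)
$p - n = \frac{252448}{23741} - -36194 = \frac{252448}{23741} + 36194 = \frac{859534202}{23741}$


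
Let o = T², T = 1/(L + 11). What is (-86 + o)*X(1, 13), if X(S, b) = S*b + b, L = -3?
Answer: -71539/32 ≈ -2235.6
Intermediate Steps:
T = ⅛ (T = 1/(-3 + 11) = 1/8 = ⅛ ≈ 0.12500)
X(S, b) = b + S*b
o = 1/64 (o = (⅛)² = 1/64 ≈ 0.015625)
(-86 + o)*X(1, 13) = (-86 + 1/64)*(13*(1 + 1)) = -71539*2/64 = -5503/64*26 = -71539/32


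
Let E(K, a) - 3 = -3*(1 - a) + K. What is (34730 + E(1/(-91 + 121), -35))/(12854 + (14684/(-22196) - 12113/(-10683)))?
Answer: 707783045991/262762997780 ≈ 2.6936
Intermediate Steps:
E(K, a) = K + 3*a (E(K, a) = 3 + (-3*(1 - a) + K) = 3 + ((-3 + 3*a) + K) = 3 + (-3 + K + 3*a) = K + 3*a)
(34730 + E(1/(-91 + 121), -35))/(12854 + (14684/(-22196) - 12113/(-10683))) = (34730 + (1/(-91 + 121) + 3*(-35)))/(12854 + (14684/(-22196) - 12113/(-10683))) = (34730 + (1/30 - 105))/(12854 + (14684*(-1/22196) - 12113*(-1/10683))) = (34730 + (1/30 - 105))/(12854 + (-3671/5549 + 12113/10683)) = (34730 - 3149/30)/(12854 + 27997744/59279967) = 1038751/(30*(762012693562/59279967)) = (1038751/30)*(59279967/762012693562) = 707783045991/262762997780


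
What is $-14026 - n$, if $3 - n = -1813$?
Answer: $-15842$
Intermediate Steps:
$n = 1816$ ($n = 3 - -1813 = 3 + 1813 = 1816$)
$-14026 - n = -14026 - 1816 = -15842$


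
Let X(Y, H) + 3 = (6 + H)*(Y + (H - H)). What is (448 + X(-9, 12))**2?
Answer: 80089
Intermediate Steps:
X(Y, H) = -3 + Y*(6 + H) (X(Y, H) = -3 + (6 + H)*(Y + (H - H)) = -3 + (6 + H)*(Y + 0) = -3 + (6 + H)*Y = -3 + Y*(6 + H))
(448 + X(-9, 12))**2 = (448 + (-3 + 6*(-9) + 12*(-9)))**2 = (448 + (-3 - 54 - 108))**2 = (448 - 165)**2 = 283**2 = 80089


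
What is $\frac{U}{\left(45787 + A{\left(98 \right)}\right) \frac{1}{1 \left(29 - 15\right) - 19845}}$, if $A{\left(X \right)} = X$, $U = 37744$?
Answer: $- \frac{106928752}{6555} \approx -16313.0$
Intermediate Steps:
$\frac{U}{\left(45787 + A{\left(98 \right)}\right) \frac{1}{1 \left(29 - 15\right) - 19845}} = \frac{37744}{\left(45787 + 98\right) \frac{1}{1 \left(29 - 15\right) - 19845}} = \frac{37744}{45885 \frac{1}{1 \cdot 14 - 19845}} = \frac{37744}{45885 \frac{1}{14 - 19845}} = \frac{37744}{45885 \frac{1}{-19831}} = \frac{37744}{45885 \left(- \frac{1}{19831}\right)} = \frac{37744}{- \frac{6555}{2833}} = 37744 \left(- \frac{2833}{6555}\right) = - \frac{106928752}{6555}$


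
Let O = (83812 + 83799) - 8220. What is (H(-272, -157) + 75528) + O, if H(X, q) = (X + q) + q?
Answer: 234333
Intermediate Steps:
H(X, q) = X + 2*q
O = 159391 (O = 167611 - 8220 = 159391)
(H(-272, -157) + 75528) + O = ((-272 + 2*(-157)) + 75528) + 159391 = ((-272 - 314) + 75528) + 159391 = (-586 + 75528) + 159391 = 74942 + 159391 = 234333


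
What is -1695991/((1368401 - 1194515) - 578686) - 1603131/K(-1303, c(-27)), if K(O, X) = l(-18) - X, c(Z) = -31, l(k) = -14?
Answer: -58992599723/625600 ≈ -94298.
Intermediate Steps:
K(O, X) = -14 - X
-1695991/((1368401 - 1194515) - 578686) - 1603131/K(-1303, c(-27)) = -1695991/((1368401 - 1194515) - 578686) - 1603131/(-14 - 1*(-31)) = -1695991/(173886 - 578686) - 1603131/(-14 + 31) = -1695991/(-404800) - 1603131/17 = -1695991*(-1/404800) - 1603131*1/17 = 154181/36800 - 1603131/17 = -58992599723/625600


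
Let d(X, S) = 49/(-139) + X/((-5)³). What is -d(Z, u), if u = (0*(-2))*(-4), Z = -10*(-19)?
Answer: 6507/3475 ≈ 1.8725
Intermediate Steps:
Z = 190
u = 0 (u = 0*(-4) = 0)
d(X, S) = -49/139 - X/125 (d(X, S) = 49*(-1/139) + X/(-125) = -49/139 + X*(-1/125) = -49/139 - X/125)
-d(Z, u) = -(-49/139 - 1/125*190) = -(-49/139 - 38/25) = -1*(-6507/3475) = 6507/3475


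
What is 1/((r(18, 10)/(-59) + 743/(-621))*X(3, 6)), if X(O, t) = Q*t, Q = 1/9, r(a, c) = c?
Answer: -109917/100094 ≈ -1.0981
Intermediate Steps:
Q = ⅑ ≈ 0.11111
X(O, t) = t/9
1/((r(18, 10)/(-59) + 743/(-621))*X(3, 6)) = 1/((10/(-59) + 743/(-621))*((⅑)*6)) = 1/((10*(-1/59) + 743*(-1/621))*(⅔)) = 1/((-10/59 - 743/621)*(⅔)) = 1/(-50047/36639*⅔) = 1/(-100094/109917) = -109917/100094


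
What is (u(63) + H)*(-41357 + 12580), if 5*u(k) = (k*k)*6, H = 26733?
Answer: -4531773183/5 ≈ -9.0635e+8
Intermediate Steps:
u(k) = 6*k**2/5 (u(k) = ((k*k)*6)/5 = (k**2*6)/5 = (6*k**2)/5 = 6*k**2/5)
(u(63) + H)*(-41357 + 12580) = ((6/5)*63**2 + 26733)*(-41357 + 12580) = ((6/5)*3969 + 26733)*(-28777) = (23814/5 + 26733)*(-28777) = (157479/5)*(-28777) = -4531773183/5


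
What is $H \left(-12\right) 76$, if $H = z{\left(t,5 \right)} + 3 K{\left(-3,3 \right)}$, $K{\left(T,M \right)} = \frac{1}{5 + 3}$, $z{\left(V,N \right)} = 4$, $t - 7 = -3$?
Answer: $-3990$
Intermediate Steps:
$t = 4$ ($t = 7 - 3 = 4$)
$K{\left(T,M \right)} = \frac{1}{8}$
$H = \frac{35}{8}$ ($H = 4 + 3 \cdot \frac{1}{8} = 4 + \frac{3}{8} = \frac{35}{8} \approx 4.375$)
$H \left(-12\right) 76 = \frac{35}{8} \left(-12\right) 76 = \left(- \frac{105}{2}\right) 76 = -3990$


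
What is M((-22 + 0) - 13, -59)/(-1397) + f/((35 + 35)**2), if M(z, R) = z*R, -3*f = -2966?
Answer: -13105999/10267950 ≈ -1.2764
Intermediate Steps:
f = 2966/3 (f = -1/3*(-2966) = 2966/3 ≈ 988.67)
M(z, R) = R*z
M((-22 + 0) - 13, -59)/(-1397) + f/((35 + 35)**2) = -59*((-22 + 0) - 13)/(-1397) + 2966/(3*((35 + 35)**2)) = -59*(-22 - 13)*(-1/1397) + 2966/(3*(70**2)) = -59*(-35)*(-1/1397) + (2966/3)/4900 = 2065*(-1/1397) + (2966/3)*(1/4900) = -2065/1397 + 1483/7350 = -13105999/10267950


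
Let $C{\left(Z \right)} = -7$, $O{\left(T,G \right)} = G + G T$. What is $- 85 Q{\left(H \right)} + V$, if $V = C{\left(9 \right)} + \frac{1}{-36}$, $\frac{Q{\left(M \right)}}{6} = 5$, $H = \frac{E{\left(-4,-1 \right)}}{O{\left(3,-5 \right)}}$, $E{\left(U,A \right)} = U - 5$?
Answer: $- \frac{92053}{36} \approx -2557.0$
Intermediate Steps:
$E{\left(U,A \right)} = -5 + U$
$H = \frac{9}{20}$ ($H = \frac{-5 - 4}{\left(-5\right) \left(1 + 3\right)} = - \frac{9}{\left(-5\right) 4} = - \frac{9}{-20} = \left(-9\right) \left(- \frac{1}{20}\right) = \frac{9}{20} \approx 0.45$)
$Q{\left(M \right)} = 30$ ($Q{\left(M \right)} = 6 \cdot 5 = 30$)
$V = - \frac{253}{36}$ ($V = -7 + \frac{1}{-36} = -7 - \frac{1}{36} = - \frac{253}{36} \approx -7.0278$)
$- 85 Q{\left(H \right)} + V = \left(-85\right) 30 - \frac{253}{36} = -2550 - \frac{253}{36} = - \frac{92053}{36}$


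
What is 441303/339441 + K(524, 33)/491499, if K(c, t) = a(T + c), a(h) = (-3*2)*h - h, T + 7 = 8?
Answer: 23961393058/18537212451 ≈ 1.2926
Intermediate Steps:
T = 1 (T = -7 + 8 = 1)
a(h) = -7*h (a(h) = -6*h - h = -7*h)
K(c, t) = -7 - 7*c (K(c, t) = -7*(1 + c) = -7 - 7*c)
441303/339441 + K(524, 33)/491499 = 441303/339441 + (-7 - 7*524)/491499 = 441303*(1/339441) + (-7 - 3668)*(1/491499) = 147101/113147 - 3675*1/491499 = 147101/113147 - 1225/163833 = 23961393058/18537212451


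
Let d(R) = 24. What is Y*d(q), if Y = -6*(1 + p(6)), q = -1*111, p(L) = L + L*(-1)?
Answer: -144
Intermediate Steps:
p(L) = 0 (p(L) = L - L = 0)
q = -111
Y = -6 (Y = -6*(1 + 0) = -6*1 = -6)
Y*d(q) = -6*24 = -144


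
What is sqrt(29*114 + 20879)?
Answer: sqrt(24185) ≈ 155.52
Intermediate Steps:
sqrt(29*114 + 20879) = sqrt(3306 + 20879) = sqrt(24185)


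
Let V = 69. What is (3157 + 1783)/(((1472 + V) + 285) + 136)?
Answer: 2470/981 ≈ 2.5178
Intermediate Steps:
(3157 + 1783)/(((1472 + V) + 285) + 136) = (3157 + 1783)/(((1472 + 69) + 285) + 136) = 4940/((1541 + 285) + 136) = 4940/(1826 + 136) = 4940/1962 = 4940*(1/1962) = 2470/981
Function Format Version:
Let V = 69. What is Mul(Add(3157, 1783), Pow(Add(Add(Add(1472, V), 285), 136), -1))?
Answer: Rational(2470, 981) ≈ 2.5178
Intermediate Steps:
Mul(Add(3157, 1783), Pow(Add(Add(Add(1472, V), 285), 136), -1)) = Mul(Add(3157, 1783), Pow(Add(Add(Add(1472, 69), 285), 136), -1)) = Mul(4940, Pow(Add(Add(1541, 285), 136), -1)) = Mul(4940, Pow(Add(1826, 136), -1)) = Mul(4940, Pow(1962, -1)) = Mul(4940, Rational(1, 1962)) = Rational(2470, 981)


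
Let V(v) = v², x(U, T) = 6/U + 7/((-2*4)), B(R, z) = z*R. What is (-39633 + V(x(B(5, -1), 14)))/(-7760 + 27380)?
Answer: -63405911/31392000 ≈ -2.0198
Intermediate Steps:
B(R, z) = R*z
x(U, T) = -7/8 + 6/U (x(U, T) = 6/U + 7/(-8) = 6/U + 7*(-⅛) = 6/U - 7/8 = -7/8 + 6/U)
(-39633 + V(x(B(5, -1), 14)))/(-7760 + 27380) = (-39633 + (-7/8 + 6/((5*(-1))))²)/(-7760 + 27380) = (-39633 + (-7/8 + 6/(-5))²)/19620 = (-39633 + (-7/8 + 6*(-⅕))²)*(1/19620) = (-39633 + (-7/8 - 6/5)²)*(1/19620) = (-39633 + (-83/40)²)*(1/19620) = (-39633 + 6889/1600)*(1/19620) = -63405911/1600*1/19620 = -63405911/31392000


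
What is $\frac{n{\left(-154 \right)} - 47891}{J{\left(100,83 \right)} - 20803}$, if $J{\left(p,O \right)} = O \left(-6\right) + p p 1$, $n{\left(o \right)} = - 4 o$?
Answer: $\frac{47275}{11301} \approx 4.1833$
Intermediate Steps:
$J{\left(p,O \right)} = p^{2} - 6 O$ ($J{\left(p,O \right)} = - 6 O + p^{2} \cdot 1 = - 6 O + p^{2} = p^{2} - 6 O$)
$\frac{n{\left(-154 \right)} - 47891}{J{\left(100,83 \right)} - 20803} = \frac{\left(-4\right) \left(-154\right) - 47891}{\left(100^{2} - 498\right) - 20803} = \frac{616 - 47891}{\left(10000 - 498\right) - 20803} = - \frac{47275}{9502 - 20803} = - \frac{47275}{-11301} = \left(-47275\right) \left(- \frac{1}{11301}\right) = \frac{47275}{11301}$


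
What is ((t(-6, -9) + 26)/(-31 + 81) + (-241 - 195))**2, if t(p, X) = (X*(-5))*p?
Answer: 121484484/625 ≈ 1.9438e+5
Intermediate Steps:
t(p, X) = -5*X*p (t(p, X) = (-5*X)*p = -5*X*p)
((t(-6, -9) + 26)/(-31 + 81) + (-241 - 195))**2 = ((-5*(-9)*(-6) + 26)/(-31 + 81) + (-241 - 195))**2 = ((-270 + 26)/50 - 436)**2 = (-244*1/50 - 436)**2 = (-122/25 - 436)**2 = (-11022/25)**2 = 121484484/625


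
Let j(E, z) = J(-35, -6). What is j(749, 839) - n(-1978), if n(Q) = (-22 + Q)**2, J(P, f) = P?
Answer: -4000035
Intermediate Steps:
j(E, z) = -35
j(749, 839) - n(-1978) = -35 - (-22 - 1978)**2 = -35 - 1*(-2000)**2 = -35 - 1*4000000 = -35 - 4000000 = -4000035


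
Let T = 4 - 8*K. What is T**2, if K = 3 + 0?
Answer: 400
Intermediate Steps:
K = 3
T = -20 (T = 4 - 8*3 = 4 - 24 = -20)
T**2 = (-20)**2 = 400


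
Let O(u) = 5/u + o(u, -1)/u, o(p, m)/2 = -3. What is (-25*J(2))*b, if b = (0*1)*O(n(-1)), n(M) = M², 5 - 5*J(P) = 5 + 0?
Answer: 0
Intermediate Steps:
o(p, m) = -6 (o(p, m) = 2*(-3) = -6)
J(P) = 0 (J(P) = 1 - (5 + 0)/5 = 1 - ⅕*5 = 1 - 1 = 0)
O(u) = -1/u (O(u) = 5/u - 6/u = -1/u)
b = 0 (b = (0*1)*(-1/((-1)²)) = 0*(-1/1) = 0*(-1*1) = 0*(-1) = 0)
(-25*J(2))*b = -25*0*0 = 0*0 = 0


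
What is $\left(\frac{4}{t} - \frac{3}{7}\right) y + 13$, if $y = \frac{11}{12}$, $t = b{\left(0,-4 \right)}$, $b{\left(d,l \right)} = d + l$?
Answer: $\frac{491}{42} \approx 11.69$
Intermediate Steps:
$t = -4$ ($t = 0 - 4 = -4$)
$y = \frac{11}{12}$ ($y = 11 \cdot \frac{1}{12} = \frac{11}{12} \approx 0.91667$)
$\left(\frac{4}{t} - \frac{3}{7}\right) y + 13 = \left(\frac{4}{-4} - \frac{3}{7}\right) \frac{11}{12} + 13 = \left(4 \left(- \frac{1}{4}\right) - \frac{3}{7}\right) \frac{11}{12} + 13 = \left(-1 - \frac{3}{7}\right) \frac{11}{12} + 13 = \left(- \frac{10}{7}\right) \frac{11}{12} + 13 = - \frac{55}{42} + 13 = \frac{491}{42}$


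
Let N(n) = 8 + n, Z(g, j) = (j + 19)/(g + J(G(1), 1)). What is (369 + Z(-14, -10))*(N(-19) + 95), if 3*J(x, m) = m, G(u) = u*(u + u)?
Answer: 1268568/41 ≈ 30941.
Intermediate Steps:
G(u) = 2*u**2 (G(u) = u*(2*u) = 2*u**2)
J(x, m) = m/3
Z(g, j) = (19 + j)/(1/3 + g) (Z(g, j) = (j + 19)/(g + (1/3)*1) = (19 + j)/(g + 1/3) = (19 + j)/(1/3 + g))
(369 + Z(-14, -10))*(N(-19) + 95) = (369 + 3*(19 - 10)/(1 + 3*(-14)))*((8 - 19) + 95) = (369 + 3*9/(1 - 42))*(-11 + 95) = (369 + 3*9/(-41))*84 = (369 + 3*(-1/41)*9)*84 = (369 - 27/41)*84 = (15102/41)*84 = 1268568/41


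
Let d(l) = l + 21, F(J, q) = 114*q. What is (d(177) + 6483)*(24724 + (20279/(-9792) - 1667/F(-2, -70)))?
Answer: 21088727288467/127680 ≈ 1.6517e+8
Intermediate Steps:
d(l) = 21 + l
(d(177) + 6483)*(24724 + (20279/(-9792) - 1667/F(-2, -70))) = ((21 + 177) + 6483)*(24724 + (20279/(-9792) - 1667/(114*(-70)))) = (198 + 6483)*(24724 + (20279*(-1/9792) - 1667/(-7980))) = 6681*(24724 + (-20279/9792 - 1667*(-1/7980))) = 6681*(24724 + (-20279/9792 + 1667/7980)) = 6681*(24724 - 12125263/6511680) = 6681*(160982651057/6511680) = 21088727288467/127680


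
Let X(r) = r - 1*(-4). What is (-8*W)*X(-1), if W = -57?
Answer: 1368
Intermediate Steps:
X(r) = 4 + r (X(r) = r + 4 = 4 + r)
(-8*W)*X(-1) = (-8*(-57))*(4 - 1) = 456*3 = 1368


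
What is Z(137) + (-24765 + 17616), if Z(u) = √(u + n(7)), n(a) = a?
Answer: -7137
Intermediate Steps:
Z(u) = √(7 + u) (Z(u) = √(u + 7) = √(7 + u))
Z(137) + (-24765 + 17616) = √(7 + 137) + (-24765 + 17616) = √144 - 7149 = 12 - 7149 = -7137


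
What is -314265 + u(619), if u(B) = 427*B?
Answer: -49952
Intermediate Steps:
-314265 + u(619) = -314265 + 427*619 = -314265 + 264313 = -49952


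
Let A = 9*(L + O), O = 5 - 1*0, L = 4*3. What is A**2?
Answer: 23409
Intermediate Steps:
L = 12
O = 5 (O = 5 + 0 = 5)
A = 153 (A = 9*(12 + 5) = 9*17 = 153)
A**2 = 153**2 = 23409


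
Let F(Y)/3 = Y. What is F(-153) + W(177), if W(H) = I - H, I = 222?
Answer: -414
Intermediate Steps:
F(Y) = 3*Y
W(H) = 222 - H
F(-153) + W(177) = 3*(-153) + (222 - 1*177) = -459 + (222 - 177) = -459 + 45 = -414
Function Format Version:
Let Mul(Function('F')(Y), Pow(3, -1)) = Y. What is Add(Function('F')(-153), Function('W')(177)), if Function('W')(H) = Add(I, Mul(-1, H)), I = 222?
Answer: -414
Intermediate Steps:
Function('F')(Y) = Mul(3, Y)
Function('W')(H) = Add(222, Mul(-1, H))
Add(Function('F')(-153), Function('W')(177)) = Add(Mul(3, -153), Add(222, Mul(-1, 177))) = Add(-459, Add(222, -177)) = Add(-459, 45) = -414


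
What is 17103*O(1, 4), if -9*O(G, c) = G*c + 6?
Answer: -57010/3 ≈ -19003.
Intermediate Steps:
O(G, c) = -⅔ - G*c/9 (O(G, c) = -(G*c + 6)/9 = -(6 + G*c)/9 = -⅔ - G*c/9)
17103*O(1, 4) = 17103*(-⅔ - ⅑*1*4) = 17103*(-⅔ - 4/9) = 17103*(-10/9) = -57010/3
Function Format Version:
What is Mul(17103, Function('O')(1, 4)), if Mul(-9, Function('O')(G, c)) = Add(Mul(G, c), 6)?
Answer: Rational(-57010, 3) ≈ -19003.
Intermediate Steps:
Function('O')(G, c) = Add(Rational(-2, 3), Mul(Rational(-1, 9), G, c)) (Function('O')(G, c) = Mul(Rational(-1, 9), Add(Mul(G, c), 6)) = Mul(Rational(-1, 9), Add(6, Mul(G, c))) = Add(Rational(-2, 3), Mul(Rational(-1, 9), G, c)))
Mul(17103, Function('O')(1, 4)) = Mul(17103, Add(Rational(-2, 3), Mul(Rational(-1, 9), 1, 4))) = Mul(17103, Add(Rational(-2, 3), Rational(-4, 9))) = Mul(17103, Rational(-10, 9)) = Rational(-57010, 3)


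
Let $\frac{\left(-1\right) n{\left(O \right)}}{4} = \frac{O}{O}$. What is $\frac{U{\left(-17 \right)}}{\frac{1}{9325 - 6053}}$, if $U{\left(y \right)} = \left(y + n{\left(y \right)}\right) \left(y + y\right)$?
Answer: $2336208$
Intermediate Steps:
$n{\left(O \right)} = -4$ ($n{\left(O \right)} = - 4 \frac{O}{O} = \left(-4\right) 1 = -4$)
$U{\left(y \right)} = 2 y \left(-4 + y\right)$ ($U{\left(y \right)} = \left(y - 4\right) \left(y + y\right) = \left(-4 + y\right) 2 y = 2 y \left(-4 + y\right)$)
$\frac{U{\left(-17 \right)}}{\frac{1}{9325 - 6053}} = \frac{2 \left(-17\right) \left(-4 - 17\right)}{\frac{1}{9325 - 6053}} = \frac{2 \left(-17\right) \left(-21\right)}{\frac{1}{3272}} = 714 \frac{1}{\frac{1}{3272}} = 714 \cdot 3272 = 2336208$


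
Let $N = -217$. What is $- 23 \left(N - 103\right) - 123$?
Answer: $7237$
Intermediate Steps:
$- 23 \left(N - 103\right) - 123 = - 23 \left(-217 - 103\right) - 123 = \left(-23\right) \left(-320\right) - 123 = 7360 - 123 = 7237$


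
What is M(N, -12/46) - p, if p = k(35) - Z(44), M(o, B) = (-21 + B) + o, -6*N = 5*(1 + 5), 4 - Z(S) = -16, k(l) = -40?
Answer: 776/23 ≈ 33.739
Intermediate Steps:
Z(S) = 20 (Z(S) = 4 - 1*(-16) = 4 + 16 = 20)
N = -5 (N = -5*(1 + 5)/6 = -5*6/6 = -⅙*30 = -5)
M(o, B) = -21 + B + o
p = -60 (p = -40 - 1*20 = -40 - 20 = -60)
M(N, -12/46) - p = (-21 - 12/46 - 5) - 1*(-60) = (-21 - 12*1/46 - 5) + 60 = (-21 - 6/23 - 5) + 60 = -604/23 + 60 = 776/23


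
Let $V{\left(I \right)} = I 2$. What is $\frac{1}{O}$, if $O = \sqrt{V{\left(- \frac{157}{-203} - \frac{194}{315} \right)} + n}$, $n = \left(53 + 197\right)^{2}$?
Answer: $\frac{3 \sqrt{579504483670}}{570940378} \approx 0.004$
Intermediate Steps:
$V{\left(I \right)} = 2 I$
$n = 62500$ ($n = 250^{2} = 62500$)
$O = \frac{\sqrt{579504483670}}{3045}$ ($O = \sqrt{2 \left(- \frac{157}{-203} - \frac{194}{315}\right) + 62500} = \sqrt{2 \left(\left(-157\right) \left(- \frac{1}{203}\right) - \frac{194}{315}\right) + 62500} = \sqrt{2 \left(\frac{157}{203} - \frac{194}{315}\right) + 62500} = \sqrt{2 \cdot \frac{1439}{9135} + 62500} = \sqrt{\frac{2878}{9135} + 62500} = \sqrt{\frac{570940378}{9135}} = \frac{\sqrt{579504483670}}{3045} \approx 250.0$)
$\frac{1}{O} = \frac{1}{\frac{1}{3045} \sqrt{579504483670}} = \frac{3 \sqrt{579504483670}}{570940378}$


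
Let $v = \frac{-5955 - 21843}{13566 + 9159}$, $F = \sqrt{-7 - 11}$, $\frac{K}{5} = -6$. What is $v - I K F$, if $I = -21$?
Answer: $- \frac{9266}{7575} - 1890 i \sqrt{2} \approx -1.2232 - 2672.9 i$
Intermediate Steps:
$K = -30$ ($K = 5 \left(-6\right) = -30$)
$F = 3 i \sqrt{2}$ ($F = \sqrt{-18} = 3 i \sqrt{2} \approx 4.2426 i$)
$v = - \frac{9266}{7575}$ ($v = - \frac{27798}{22725} = \left(-27798\right) \frac{1}{22725} = - \frac{9266}{7575} \approx -1.2232$)
$v - I K F = - \frac{9266}{7575} - \left(-21\right) \left(-30\right) 3 i \sqrt{2} = - \frac{9266}{7575} - 630 \cdot 3 i \sqrt{2} = - \frac{9266}{7575} - 1890 i \sqrt{2}$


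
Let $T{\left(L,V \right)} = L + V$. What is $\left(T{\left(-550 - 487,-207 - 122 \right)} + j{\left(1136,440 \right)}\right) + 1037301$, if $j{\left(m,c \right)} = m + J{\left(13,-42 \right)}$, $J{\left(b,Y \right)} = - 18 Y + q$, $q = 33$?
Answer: $1037860$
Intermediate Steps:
$J{\left(b,Y \right)} = 33 - 18 Y$ ($J{\left(b,Y \right)} = - 18 Y + 33 = 33 - 18 Y$)
$j{\left(m,c \right)} = 789 + m$ ($j{\left(m,c \right)} = m + \left(33 - -756\right) = m + \left(33 + 756\right) = m + 789 = 789 + m$)
$\left(T{\left(-550 - 487,-207 - 122 \right)} + j{\left(1136,440 \right)}\right) + 1037301 = \left(\left(\left(-550 - 487\right) - 329\right) + \left(789 + 1136\right)\right) + 1037301 = \left(\left(-1037 - 329\right) + 1925\right) + 1037301 = \left(-1366 + 1925\right) + 1037301 = 559 + 1037301 = 1037860$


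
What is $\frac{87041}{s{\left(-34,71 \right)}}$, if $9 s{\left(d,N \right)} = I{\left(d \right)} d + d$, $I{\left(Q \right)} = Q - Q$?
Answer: $- \frac{783369}{34} \approx -23040.0$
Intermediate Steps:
$I{\left(Q \right)} = 0$
$s{\left(d,N \right)} = \frac{d}{9}$ ($s{\left(d,N \right)} = \frac{0 d + d}{9} = \frac{0 + d}{9} = \frac{d}{9}$)
$\frac{87041}{s{\left(-34,71 \right)}} = \frac{87041}{\frac{1}{9} \left(-34\right)} = \frac{87041}{- \frac{34}{9}} = 87041 \left(- \frac{9}{34}\right) = - \frac{783369}{34}$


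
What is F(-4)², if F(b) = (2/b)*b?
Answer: 4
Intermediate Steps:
F(b) = 2
F(-4)² = 2² = 4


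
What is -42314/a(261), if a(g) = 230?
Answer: -21157/115 ≈ -183.97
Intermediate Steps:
-42314/a(261) = -42314/230 = -42314*1/230 = -21157/115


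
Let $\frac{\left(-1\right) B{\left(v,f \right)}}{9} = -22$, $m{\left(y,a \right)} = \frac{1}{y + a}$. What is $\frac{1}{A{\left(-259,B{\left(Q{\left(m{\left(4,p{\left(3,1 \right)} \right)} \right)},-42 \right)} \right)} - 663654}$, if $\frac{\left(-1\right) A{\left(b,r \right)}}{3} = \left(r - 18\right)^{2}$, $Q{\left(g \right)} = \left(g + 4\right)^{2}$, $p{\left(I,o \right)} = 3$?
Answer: $- \frac{1}{760854} \approx -1.3143 \cdot 10^{-6}$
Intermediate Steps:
$m{\left(y,a \right)} = \frac{1}{a + y}$
$Q{\left(g \right)} = \left(4 + g\right)^{2}$
$B{\left(v,f \right)} = 198$ ($B{\left(v,f \right)} = \left(-9\right) \left(-22\right) = 198$)
$A{\left(b,r \right)} = - 3 \left(-18 + r\right)^{2}$ ($A{\left(b,r \right)} = - 3 \left(r - 18\right)^{2} = - 3 \left(-18 + r\right)^{2}$)
$\frac{1}{A{\left(-259,B{\left(Q{\left(m{\left(4,p{\left(3,1 \right)} \right)} \right)},-42 \right)} \right)} - 663654} = \frac{1}{- 3 \left(-18 + 198\right)^{2} - 663654} = \frac{1}{- 3 \cdot 180^{2} - 663654} = \frac{1}{\left(-3\right) 32400 - 663654} = \frac{1}{-97200 - 663654} = \frac{1}{-760854} = - \frac{1}{760854}$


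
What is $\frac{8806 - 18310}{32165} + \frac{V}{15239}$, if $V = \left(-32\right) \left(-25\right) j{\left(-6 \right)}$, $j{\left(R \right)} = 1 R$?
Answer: $- \frac{42746208}{70023205} \approx -0.61046$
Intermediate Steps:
$j{\left(R \right)} = R$
$V = -4800$ ($V = \left(-32\right) \left(-25\right) \left(-6\right) = 800 \left(-6\right) = -4800$)
$\frac{8806 - 18310}{32165} + \frac{V}{15239} = \frac{8806 - 18310}{32165} - \frac{4800}{15239} = \left(8806 - 18310\right) \frac{1}{32165} - \frac{4800}{15239} = \left(-9504\right) \frac{1}{32165} - \frac{4800}{15239} = - \frac{9504}{32165} - \frac{4800}{15239} = - \frac{42746208}{70023205}$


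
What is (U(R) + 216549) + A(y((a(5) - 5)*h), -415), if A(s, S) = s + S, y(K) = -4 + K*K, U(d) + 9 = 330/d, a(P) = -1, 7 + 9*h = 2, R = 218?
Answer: 212027086/981 ≈ 2.1613e+5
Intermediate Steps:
h = -5/9 (h = -7/9 + (⅑)*2 = -7/9 + 2/9 = -5/9 ≈ -0.55556)
U(d) = -9 + 330/d
y(K) = -4 + K²
A(s, S) = S + s
(U(R) + 216549) + A(y((a(5) - 5)*h), -415) = ((-9 + 330/218) + 216549) + (-415 + (-4 + ((-1 - 5)*(-5/9))²)) = ((-9 + 330*(1/218)) + 216549) + (-415 + (-4 + (-6*(-5/9))²)) = ((-9 + 165/109) + 216549) + (-415 + (-4 + (10/3)²)) = (-816/109 + 216549) + (-415 + (-4 + 100/9)) = 23603025/109 + (-415 + 64/9) = 23603025/109 - 3671/9 = 212027086/981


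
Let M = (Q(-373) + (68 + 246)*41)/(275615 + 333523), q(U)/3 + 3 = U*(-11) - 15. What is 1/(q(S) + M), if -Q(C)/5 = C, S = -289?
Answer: 203046/1925490131 ≈ 0.00010545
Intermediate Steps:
Q(C) = -5*C
q(U) = -54 - 33*U (q(U) = -9 + 3*(U*(-11) - 15) = -9 + 3*(-11*U - 15) = -9 + 3*(-15 - 11*U) = -9 + (-45 - 33*U) = -54 - 33*U)
M = 4913/203046 (M = (-5*(-373) + (68 + 246)*41)/(275615 + 333523) = (1865 + 314*41)/609138 = (1865 + 12874)*(1/609138) = 14739*(1/609138) = 4913/203046 ≈ 0.024196)
1/(q(S) + M) = 1/((-54 - 33*(-289)) + 4913/203046) = 1/((-54 + 9537) + 4913/203046) = 1/(9483 + 4913/203046) = 1/(1925490131/203046) = 203046/1925490131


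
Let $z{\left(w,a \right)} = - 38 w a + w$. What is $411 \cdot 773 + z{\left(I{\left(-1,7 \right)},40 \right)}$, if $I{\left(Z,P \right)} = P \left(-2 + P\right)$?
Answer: $264538$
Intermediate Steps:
$z{\left(w,a \right)} = w - 38 a w$ ($z{\left(w,a \right)} = - 38 a w + w = w - 38 a w$)
$411 \cdot 773 + z{\left(I{\left(-1,7 \right)},40 \right)} = 411 \cdot 773 + 7 \left(-2 + 7\right) \left(1 - 1520\right) = 317703 + 7 \cdot 5 \left(1 - 1520\right) = 317703 + 35 \left(-1519\right) = 317703 - 53165 = 264538$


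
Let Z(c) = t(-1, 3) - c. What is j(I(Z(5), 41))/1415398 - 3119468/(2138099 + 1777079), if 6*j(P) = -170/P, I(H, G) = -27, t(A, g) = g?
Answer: -178819028719627/224432171989182 ≈ -0.79676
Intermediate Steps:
Z(c) = 3 - c
j(P) = -85/(3*P) (j(P) = (-170/P)/6 = -85/(3*P))
j(I(Z(5), 41))/1415398 - 3119468/(2138099 + 1777079) = -85/3/(-27)/1415398 - 3119468/(2138099 + 1777079) = -85/3*(-1/27)*(1/1415398) - 3119468/3915178 = (85/81)*(1/1415398) - 3119468*1/3915178 = 85/114647238 - 1559734/1957589 = -178819028719627/224432171989182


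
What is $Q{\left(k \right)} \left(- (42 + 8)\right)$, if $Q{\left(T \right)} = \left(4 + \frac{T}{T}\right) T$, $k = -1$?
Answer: $250$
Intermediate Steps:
$Q{\left(T \right)} = 5 T$ ($Q{\left(T \right)} = \left(4 + 1\right) T = 5 T$)
$Q{\left(k \right)} \left(- (42 + 8)\right) = 5 \left(-1\right) \left(- (42 + 8)\right) = - 5 \left(\left(-1\right) 50\right) = \left(-5\right) \left(-50\right) = 250$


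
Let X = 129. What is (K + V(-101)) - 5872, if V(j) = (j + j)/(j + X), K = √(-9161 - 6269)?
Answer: -82309/14 + I*√15430 ≈ -5879.2 + 124.22*I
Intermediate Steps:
K = I*√15430 (K = √(-15430) = I*√15430 ≈ 124.22*I)
V(j) = 2*j/(129 + j) (V(j) = (j + j)/(j + 129) = (2*j)/(129 + j) = 2*j/(129 + j))
(K + V(-101)) - 5872 = (I*√15430 + 2*(-101)/(129 - 101)) - 5872 = (I*√15430 + 2*(-101)/28) - 5872 = (I*√15430 + 2*(-101)*(1/28)) - 5872 = (I*√15430 - 101/14) - 5872 = (-101/14 + I*√15430) - 5872 = -82309/14 + I*√15430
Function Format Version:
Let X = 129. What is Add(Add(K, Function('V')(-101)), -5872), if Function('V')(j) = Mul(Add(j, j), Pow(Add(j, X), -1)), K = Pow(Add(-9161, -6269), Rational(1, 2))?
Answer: Add(Rational(-82309, 14), Mul(I, Pow(15430, Rational(1, 2)))) ≈ Add(-5879.2, Mul(124.22, I))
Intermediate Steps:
K = Mul(I, Pow(15430, Rational(1, 2))) (K = Pow(-15430, Rational(1, 2)) = Mul(I, Pow(15430, Rational(1, 2))) ≈ Mul(124.22, I))
Function('V')(j) = Mul(2, j, Pow(Add(129, j), -1)) (Function('V')(j) = Mul(Add(j, j), Pow(Add(j, 129), -1)) = Mul(Mul(2, j), Pow(Add(129, j), -1)) = Mul(2, j, Pow(Add(129, j), -1)))
Add(Add(K, Function('V')(-101)), -5872) = Add(Add(Mul(I, Pow(15430, Rational(1, 2))), Mul(2, -101, Pow(Add(129, -101), -1))), -5872) = Add(Add(Mul(I, Pow(15430, Rational(1, 2))), Mul(2, -101, Pow(28, -1))), -5872) = Add(Add(Mul(I, Pow(15430, Rational(1, 2))), Mul(2, -101, Rational(1, 28))), -5872) = Add(Add(Mul(I, Pow(15430, Rational(1, 2))), Rational(-101, 14)), -5872) = Add(Add(Rational(-101, 14), Mul(I, Pow(15430, Rational(1, 2)))), -5872) = Add(Rational(-82309, 14), Mul(I, Pow(15430, Rational(1, 2))))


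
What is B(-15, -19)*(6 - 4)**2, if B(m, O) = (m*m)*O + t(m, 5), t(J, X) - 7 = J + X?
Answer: -17112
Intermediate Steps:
t(J, X) = 7 + J + X (t(J, X) = 7 + (J + X) = 7 + J + X)
B(m, O) = 12 + m + O*m**2 (B(m, O) = (m*m)*O + (7 + m + 5) = m**2*O + (12 + m) = O*m**2 + (12 + m) = 12 + m + O*m**2)
B(-15, -19)*(6 - 4)**2 = (12 - 15 - 19*(-15)**2)*(6 - 4)**2 = (12 - 15 - 19*225)*2**2 = (12 - 15 - 4275)*4 = -4278*4 = -17112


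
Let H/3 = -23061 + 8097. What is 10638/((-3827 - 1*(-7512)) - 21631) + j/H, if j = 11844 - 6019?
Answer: -32338697/44757324 ≈ -0.72253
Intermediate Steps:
j = 5825
H = -44892 (H = 3*(-23061 + 8097) = 3*(-14964) = -44892)
10638/((-3827 - 1*(-7512)) - 21631) + j/H = 10638/((-3827 - 1*(-7512)) - 21631) + 5825/(-44892) = 10638/((-3827 + 7512) - 21631) + 5825*(-1/44892) = 10638/(3685 - 21631) - 5825/44892 = 10638/(-17946) - 5825/44892 = 10638*(-1/17946) - 5825/44892 = -591/997 - 5825/44892 = -32338697/44757324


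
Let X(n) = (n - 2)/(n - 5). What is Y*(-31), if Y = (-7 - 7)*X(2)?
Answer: 0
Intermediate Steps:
X(n) = (-2 + n)/(-5 + n)
Y = 0 (Y = (-7 - 7)*((-2 + 2)/(-5 + 2)) = -14*0/(-3) = -(-14)*0/3 = -14*0 = 0)
Y*(-31) = 0*(-31) = 0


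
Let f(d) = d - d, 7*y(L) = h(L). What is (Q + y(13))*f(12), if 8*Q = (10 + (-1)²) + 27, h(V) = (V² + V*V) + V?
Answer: 0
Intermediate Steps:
h(V) = V + 2*V² (h(V) = (V² + V²) + V = 2*V² + V = V + 2*V²)
y(L) = L*(1 + 2*L)/7 (y(L) = (L*(1 + 2*L))/7 = L*(1 + 2*L)/7)
Q = 19/4 (Q = ((10 + (-1)²) + 27)/8 = ((10 + 1) + 27)/8 = (11 + 27)/8 = (⅛)*38 = 19/4 ≈ 4.7500)
f(d) = 0
(Q + y(13))*f(12) = (19/4 + (⅐)*13*(1 + 2*13))*0 = (19/4 + (⅐)*13*(1 + 26))*0 = (19/4 + (⅐)*13*27)*0 = (19/4 + 351/7)*0 = (1537/28)*0 = 0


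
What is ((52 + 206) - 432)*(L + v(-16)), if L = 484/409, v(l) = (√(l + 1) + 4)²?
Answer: -155382/409 - 1392*I*√15 ≈ -379.91 - 5391.2*I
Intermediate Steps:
v(l) = (4 + √(1 + l))² (v(l) = (√(1 + l) + 4)² = (4 + √(1 + l))²)
L = 484/409 (L = 484*(1/409) = 484/409 ≈ 1.1834)
((52 + 206) - 432)*(L + v(-16)) = ((52 + 206) - 432)*(484/409 + (4 + √(1 - 16))²) = (258 - 432)*(484/409 + (4 + √(-15))²) = -174*(484/409 + (4 + I*√15)²) = -84216/409 - 174*(4 + I*√15)²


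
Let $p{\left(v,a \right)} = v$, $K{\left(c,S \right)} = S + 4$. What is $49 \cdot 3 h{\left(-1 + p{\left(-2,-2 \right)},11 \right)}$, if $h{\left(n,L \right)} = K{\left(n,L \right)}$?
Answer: $2205$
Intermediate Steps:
$K{\left(c,S \right)} = 4 + S$
$h{\left(n,L \right)} = 4 + L$
$49 \cdot 3 h{\left(-1 + p{\left(-2,-2 \right)},11 \right)} = 49 \cdot 3 \left(4 + 11\right) = 147 \cdot 15 = 2205$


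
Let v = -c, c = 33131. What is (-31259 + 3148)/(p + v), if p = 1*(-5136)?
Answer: 28111/38267 ≈ 0.73460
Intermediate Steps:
p = -5136
v = -33131 (v = -1*33131 = -33131)
(-31259 + 3148)/(p + v) = (-31259 + 3148)/(-5136 - 33131) = -28111/(-38267) = -28111*(-1/38267) = 28111/38267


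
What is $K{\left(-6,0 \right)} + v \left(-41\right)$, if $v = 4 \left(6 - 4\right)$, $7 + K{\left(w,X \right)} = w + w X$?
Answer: $-341$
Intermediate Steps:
$K{\left(w,X \right)} = -7 + w + X w$ ($K{\left(w,X \right)} = -7 + \left(w + w X\right) = -7 + \left(w + X w\right) = -7 + w + X w$)
$v = 8$ ($v = 4 \cdot 2 = 8$)
$K{\left(-6,0 \right)} + v \left(-41\right) = \left(-7 - 6 + 0 \left(-6\right)\right) + 8 \left(-41\right) = \left(-7 - 6 + 0\right) - 328 = -13 - 328 = -341$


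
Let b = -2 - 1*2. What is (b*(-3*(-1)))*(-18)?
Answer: 216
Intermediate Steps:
b = -4 (b = -2 - 2 = -4)
(b*(-3*(-1)))*(-18) = -(-12)*(-1)*(-18) = -4*3*(-18) = -12*(-18) = 216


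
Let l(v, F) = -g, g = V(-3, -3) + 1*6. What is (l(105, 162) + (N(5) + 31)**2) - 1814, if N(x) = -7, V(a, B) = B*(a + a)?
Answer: -1262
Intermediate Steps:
V(a, B) = 2*B*a (V(a, B) = B*(2*a) = 2*B*a)
g = 24 (g = 2*(-3)*(-3) + 1*6 = 18 + 6 = 24)
l(v, F) = -24 (l(v, F) = -1*24 = -24)
(l(105, 162) + (N(5) + 31)**2) - 1814 = (-24 + (-7 + 31)**2) - 1814 = (-24 + 24**2) - 1814 = (-24 + 576) - 1814 = 552 - 1814 = -1262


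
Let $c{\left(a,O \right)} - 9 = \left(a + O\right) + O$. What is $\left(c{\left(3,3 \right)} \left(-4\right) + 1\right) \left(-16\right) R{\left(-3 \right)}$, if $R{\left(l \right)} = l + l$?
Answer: $-6816$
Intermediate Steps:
$c{\left(a,O \right)} = 9 + a + 2 O$ ($c{\left(a,O \right)} = 9 + \left(\left(a + O\right) + O\right) = 9 + \left(\left(O + a\right) + O\right) = 9 + \left(a + 2 O\right) = 9 + a + 2 O$)
$R{\left(l \right)} = 2 l$
$\left(c{\left(3,3 \right)} \left(-4\right) + 1\right) \left(-16\right) R{\left(-3 \right)} = \left(\left(9 + 3 + 2 \cdot 3\right) \left(-4\right) + 1\right) \left(-16\right) 2 \left(-3\right) = \left(\left(9 + 3 + 6\right) \left(-4\right) + 1\right) \left(-16\right) \left(-6\right) = \left(18 \left(-4\right) + 1\right) \left(-16\right) \left(-6\right) = \left(-72 + 1\right) \left(-16\right) \left(-6\right) = \left(-71\right) \left(-16\right) \left(-6\right) = 1136 \left(-6\right) = -6816$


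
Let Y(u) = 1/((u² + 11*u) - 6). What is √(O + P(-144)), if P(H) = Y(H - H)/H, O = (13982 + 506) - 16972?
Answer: 5*I*√515082/72 ≈ 49.84*I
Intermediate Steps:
Y(u) = 1/(-6 + u² + 11*u)
O = -2484 (O = 14488 - 16972 = -2484)
P(H) = -1/(6*H) (P(H) = 1/((-6 + (H - H)² + 11*(H - H))*H) = 1/((-6 + 0² + 11*0)*H) = 1/((-6 + 0 + 0)*H) = 1/((-6)*H) = -1/(6*H))
√(O + P(-144)) = √(-2484 - ⅙/(-144)) = √(-2484 - ⅙*(-1/144)) = √(-2484 + 1/864) = √(-2146175/864) = 5*I*√515082/72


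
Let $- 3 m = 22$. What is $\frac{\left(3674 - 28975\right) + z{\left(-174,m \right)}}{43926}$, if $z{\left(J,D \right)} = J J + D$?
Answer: $\frac{14903}{131778} \approx 0.11309$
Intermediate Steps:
$m = - \frac{22}{3}$ ($m = \left(- \frac{1}{3}\right) 22 = - \frac{22}{3} \approx -7.3333$)
$z{\left(J,D \right)} = D + J^{2}$ ($z{\left(J,D \right)} = J^{2} + D = D + J^{2}$)
$\frac{\left(3674 - 28975\right) + z{\left(-174,m \right)}}{43926} = \frac{\left(3674 - 28975\right) - \left(\frac{22}{3} - \left(-174\right)^{2}\right)}{43926} = \left(-25301 + \left(- \frac{22}{3} + 30276\right)\right) \frac{1}{43926} = \left(-25301 + \frac{90806}{3}\right) \frac{1}{43926} = \frac{14903}{3} \cdot \frac{1}{43926} = \frac{14903}{131778}$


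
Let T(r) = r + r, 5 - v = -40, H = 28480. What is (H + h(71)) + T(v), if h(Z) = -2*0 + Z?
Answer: 28641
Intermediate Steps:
v = 45 (v = 5 - 1*(-40) = 5 + 40 = 45)
h(Z) = Z (h(Z) = 0 + Z = Z)
T(r) = 2*r
(H + h(71)) + T(v) = (28480 + 71) + 2*45 = 28551 + 90 = 28641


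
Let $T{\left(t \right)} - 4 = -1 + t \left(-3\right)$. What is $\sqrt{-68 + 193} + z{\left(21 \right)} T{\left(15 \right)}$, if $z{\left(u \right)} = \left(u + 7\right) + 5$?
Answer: $-1386 + 5 \sqrt{5} \approx -1374.8$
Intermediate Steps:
$z{\left(u \right)} = 12 + u$ ($z{\left(u \right)} = \left(7 + u\right) + 5 = 12 + u$)
$T{\left(t \right)} = 3 - 3 t$ ($T{\left(t \right)} = 4 + \left(-1 + t \left(-3\right)\right) = 4 - \left(1 + 3 t\right) = 3 - 3 t$)
$\sqrt{-68 + 193} + z{\left(21 \right)} T{\left(15 \right)} = \sqrt{-68 + 193} + \left(12 + 21\right) \left(3 - 45\right) = \sqrt{125} + 33 \left(3 - 45\right) = 5 \sqrt{5} + 33 \left(-42\right) = 5 \sqrt{5} - 1386 = -1386 + 5 \sqrt{5}$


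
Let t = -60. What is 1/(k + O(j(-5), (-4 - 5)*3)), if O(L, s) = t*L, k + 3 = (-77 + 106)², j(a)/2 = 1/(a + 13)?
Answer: 1/823 ≈ 0.0012151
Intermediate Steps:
j(a) = 2/(13 + a) (j(a) = 2/(a + 13) = 2/(13 + a))
k = 838 (k = -3 + (-77 + 106)² = -3 + 29² = -3 + 841 = 838)
O(L, s) = -60*L
1/(k + O(j(-5), (-4 - 5)*3)) = 1/(838 - 120/(13 - 5)) = 1/(838 - 120/8) = 1/(838 - 60*¼) = 1/(838 - 15) = 1/823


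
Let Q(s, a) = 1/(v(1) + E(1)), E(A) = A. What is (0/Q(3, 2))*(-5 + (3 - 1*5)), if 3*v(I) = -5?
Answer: 0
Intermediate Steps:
v(I) = -5/3 (v(I) = (⅓)*(-5) = -5/3)
Q(s, a) = -3/2 (Q(s, a) = 1/(-5/3 + 1) = 1/(-⅔) = -3/2)
(0/Q(3, 2))*(-5 + (3 - 1*5)) = (0/(-3/2))*(-5 + (3 - 1*5)) = (0*(-⅔))*(-5 + (3 - 5)) = 0*(-5 - 2) = 0*(-7) = 0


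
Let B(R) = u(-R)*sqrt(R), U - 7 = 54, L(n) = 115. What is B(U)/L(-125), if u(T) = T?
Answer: -61*sqrt(61)/115 ≈ -4.1428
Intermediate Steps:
U = 61 (U = 7 + 54 = 61)
B(R) = -R**(3/2) (B(R) = (-R)*sqrt(R) = -R**(3/2))
B(U)/L(-125) = -61**(3/2)/115 = -61*sqrt(61)*(1/115) = -61*sqrt(61)/115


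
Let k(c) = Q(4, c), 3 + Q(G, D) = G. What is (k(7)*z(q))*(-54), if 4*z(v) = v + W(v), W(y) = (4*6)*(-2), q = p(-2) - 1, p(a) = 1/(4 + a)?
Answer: 2619/4 ≈ 654.75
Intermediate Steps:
Q(G, D) = -3 + G
k(c) = 1 (k(c) = -3 + 4 = 1)
q = -1/2 (q = 1/(4 - 2) - 1 = 1/2 - 1 = -1/2 ≈ -0.50000)
W(y) = -48 (W(y) = 24*(-2) = -48)
z(v) = -12 + v/4 (z(v) = (v - 48)/4 = (-48 + v)/4 = -12 + v/4)
(k(7)*z(q))*(-54) = (1*(-12 + (1/4)*(-1/2)))*(-54) = (1*(-12 - 1/8))*(-54) = (1*(-97/8))*(-54) = -97/8*(-54) = 2619/4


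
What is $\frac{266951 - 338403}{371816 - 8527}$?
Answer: $- \frac{71452}{363289} \approx -0.19668$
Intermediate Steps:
$\frac{266951 - 338403}{371816 - 8527} = - \frac{71452}{363289}$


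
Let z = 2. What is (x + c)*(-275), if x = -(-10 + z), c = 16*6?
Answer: -28600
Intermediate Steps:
c = 96
x = 8 (x = -(-10 + 2) = -1*(-8) = 8)
(x + c)*(-275) = (8 + 96)*(-275) = 104*(-275) = -28600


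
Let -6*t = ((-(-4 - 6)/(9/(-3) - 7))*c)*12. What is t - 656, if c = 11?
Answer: -634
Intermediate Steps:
t = 22 (t = --(-4 - 6)/(9/(-3) - 7)*11*12/6 = --(-10)/(9*(-⅓) - 7)*11*12/6 = --(-10)/(-3 - 7)*11*12/6 = --(-10)/(-10)*11*12/6 = --(-10)*(-1)/10*11*12/6 = --1*1*11*12/6 = -(-1*11)*12/6 = -(-11)*12/6 = -⅙*(-132) = 22)
t - 656 = 22 - 656 = -634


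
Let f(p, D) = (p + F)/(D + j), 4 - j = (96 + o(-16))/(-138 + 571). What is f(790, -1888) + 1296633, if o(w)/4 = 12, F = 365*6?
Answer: 264485580122/203979 ≈ 1.2966e+6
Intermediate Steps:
F = 2190
o(w) = 48 (o(w) = 4*12 = 48)
j = 1588/433 (j = 4 - (96 + 48)/(-138 + 571) = 4 - 144/433 = 1588/433 ≈ 3.6674)
f(p, D) = (2190 + p)/(1588/433 + D) (f(p, D) = (p + 2190)/(D + 1588/433) = (2190 + p)/(1588/433 + D))
f(790, -1888) + 1296633 = 433*(2190 + 790)/(1588 + 433*(-1888)) + 1296633 = 433*2980/(1588 - 817504) + 1296633 = 433*2980/(-815916) + 1296633 = 433*(-1/815916)*2980 + 1296633 = -322585/203979 + 1296633 = 264485580122/203979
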